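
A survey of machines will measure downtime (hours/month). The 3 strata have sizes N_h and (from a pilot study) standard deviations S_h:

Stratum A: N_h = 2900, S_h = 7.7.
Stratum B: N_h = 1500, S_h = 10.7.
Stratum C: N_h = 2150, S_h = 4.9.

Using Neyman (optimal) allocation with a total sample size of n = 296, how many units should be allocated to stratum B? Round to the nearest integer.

Neyman allocation: n_h = n · N_h S_h / Σ N_i S_i, with n = 296.
  stratum A: N_h·S_h = 2900·7.7 = 22330.00
  stratum B: N_h·S_h = 1500·10.7 = 16050.00
  stratum C: N_h·S_h = 2150·4.9 = 10535.00
Σ N_h S_h = 48915.00
n for stratum B = 296·16050.00/48915.00 = 97.124 → 97

97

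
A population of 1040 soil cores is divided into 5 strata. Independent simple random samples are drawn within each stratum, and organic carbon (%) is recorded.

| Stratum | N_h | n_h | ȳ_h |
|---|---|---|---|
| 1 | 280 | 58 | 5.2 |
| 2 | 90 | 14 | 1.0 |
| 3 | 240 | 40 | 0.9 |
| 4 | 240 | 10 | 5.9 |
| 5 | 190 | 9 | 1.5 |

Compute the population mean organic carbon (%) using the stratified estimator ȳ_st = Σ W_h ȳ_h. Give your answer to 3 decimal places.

ȳ_st ≈ 3.330

N = Σ N_h = 1040. Stratum weights W_h = N_h/N.
ȳ_st = (280·5.2 + 90·1.0 + 240·0.9 + 240·5.9 + 190·1.5) / 1040 = 3.32981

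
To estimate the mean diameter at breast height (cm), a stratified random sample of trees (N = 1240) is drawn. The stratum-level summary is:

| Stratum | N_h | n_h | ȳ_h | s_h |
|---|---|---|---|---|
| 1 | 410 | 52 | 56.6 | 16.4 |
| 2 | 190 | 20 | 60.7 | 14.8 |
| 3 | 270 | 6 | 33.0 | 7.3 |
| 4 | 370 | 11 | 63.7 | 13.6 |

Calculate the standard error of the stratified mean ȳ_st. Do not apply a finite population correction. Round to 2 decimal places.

V̂(ȳ_st) = Σ W_h² s_h²/n_h, with W_h = N_h/N and N = 1240:
  stratum 1: (410/1240)²·16.4²/52 = 0.565469
  stratum 2: (190/1240)²·14.8²/20 = 0.257133
  stratum 3: (270/1240)²·7.3²/6 = 0.421094
  stratum 4: (370/1240)²·13.6²/11 = 1.49708
V̂(ȳ_st) = 2.74078
SE(ȳ_st) = √2.74078 = 1.65553

SE(ȳ_st) ≈ 1.66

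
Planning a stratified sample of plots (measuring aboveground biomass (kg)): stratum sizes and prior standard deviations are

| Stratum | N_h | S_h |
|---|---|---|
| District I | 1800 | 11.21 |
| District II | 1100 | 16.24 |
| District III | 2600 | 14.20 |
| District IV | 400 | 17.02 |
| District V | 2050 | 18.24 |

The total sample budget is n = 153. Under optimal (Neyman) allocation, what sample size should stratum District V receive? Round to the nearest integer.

48

Neyman allocation: n_h = n · N_h S_h / Σ N_i S_i, with n = 153.
  stratum District I: N_h·S_h = 1800·11.21 = 20178.00
  stratum District II: N_h·S_h = 1100·16.24 = 17864.00
  stratum District III: N_h·S_h = 2600·14.20 = 36920.00
  stratum District IV: N_h·S_h = 400·17.02 = 6808.00
  stratum District V: N_h·S_h = 2050·18.24 = 37392.00
Σ N_h S_h = 119162.00
n for stratum District V = 153·37392.00/119162.00 = 48.010 → 48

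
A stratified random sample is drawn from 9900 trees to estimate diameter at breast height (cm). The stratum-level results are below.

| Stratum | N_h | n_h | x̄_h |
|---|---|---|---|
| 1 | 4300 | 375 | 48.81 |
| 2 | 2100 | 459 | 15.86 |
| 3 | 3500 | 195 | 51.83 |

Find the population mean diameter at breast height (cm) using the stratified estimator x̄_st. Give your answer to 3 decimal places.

N = Σ N_h = 9900. Stratum weights W_h = N_h/N.
x̄_st = (4300·48.81 + 2100·15.86 + 3500·51.83) / 9900 = 42.88828

x̄_st ≈ 42.888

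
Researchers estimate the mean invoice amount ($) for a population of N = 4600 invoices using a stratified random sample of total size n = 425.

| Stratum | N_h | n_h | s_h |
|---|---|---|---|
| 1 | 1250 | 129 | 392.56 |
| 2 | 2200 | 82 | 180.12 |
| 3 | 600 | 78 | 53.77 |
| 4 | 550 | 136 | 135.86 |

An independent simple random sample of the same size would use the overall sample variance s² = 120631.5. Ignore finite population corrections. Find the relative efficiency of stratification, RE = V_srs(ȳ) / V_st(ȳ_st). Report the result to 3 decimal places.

RE ≈ 1.566

V̂(ȳ_st) = Σ W_h² s_h²/n_h, with W_h = N_h/N and N = 4600:
  stratum 1: (1250/4600)²·392.56²/129 = 88.2118
  stratum 2: (2200/4600)²·180.12²/82 = 90.4982
  stratum 3: (600/4600)²·53.77²/78 = 0.630627
  stratum 4: (550/4600)²·135.86²/136 = 1.94023
V_st = 181.281
V_srs = s²/n = 120631.5/425 = 283.839
Relative efficiency = V_srs / V_st = 283.839/181.281 = 1.5657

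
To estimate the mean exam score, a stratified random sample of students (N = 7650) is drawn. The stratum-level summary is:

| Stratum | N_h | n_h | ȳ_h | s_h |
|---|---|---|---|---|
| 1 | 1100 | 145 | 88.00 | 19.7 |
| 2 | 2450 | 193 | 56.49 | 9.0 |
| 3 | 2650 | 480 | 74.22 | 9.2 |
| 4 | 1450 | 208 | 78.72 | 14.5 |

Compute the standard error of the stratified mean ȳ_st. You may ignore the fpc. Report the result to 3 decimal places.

SE(ȳ_st) ≈ 0.395

V̂(ȳ_st) = Σ W_h² s_h²/n_h, with W_h = N_h/N and N = 7650:
  stratum 1: (1100/7650)²·19.7²/145 = 0.0553384
  stratum 2: (2450/7650)²·9.0²/193 = 0.0430464
  stratum 3: (2650/7650)²·9.2²/480 = 0.0211594
  stratum 4: (1450/7650)²·14.5²/208 = 0.036315
V̂(ȳ_st) = 0.155859
SE(ȳ_st) = √0.155859 = 0.39479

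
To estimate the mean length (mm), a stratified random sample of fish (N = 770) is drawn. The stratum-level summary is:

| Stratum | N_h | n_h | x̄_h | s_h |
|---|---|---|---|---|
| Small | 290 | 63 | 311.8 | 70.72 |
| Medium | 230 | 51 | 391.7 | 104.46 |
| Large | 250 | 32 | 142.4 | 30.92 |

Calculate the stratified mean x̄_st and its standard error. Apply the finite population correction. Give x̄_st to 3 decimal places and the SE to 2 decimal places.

x̄_st = Σ W_h x̄_h = (290·311.8 + 230·391.7 + 250·142.4)/770 = 280.66623
V̂(x̄_st) = Σ W_h² (1 − n_h/N_h) s_h²/n_h, with W_h = N_h/N and N = 770:
  stratum Small: (290/770)²·(1 − 63/290)·70.72²/63 = 8.81427
  stratum Medium: (230/770)²·(1 − 51/230)·104.46²/51 = 14.8569
  stratum Large: (250/770)²·(1 − 32/250)·30.92²/32 = 2.74628
V̂(x̄_st) = 26.4175
SE(x̄_st) = √26.4175 = 5.13979

x̄_st ≈ 280.666, SE ≈ 5.14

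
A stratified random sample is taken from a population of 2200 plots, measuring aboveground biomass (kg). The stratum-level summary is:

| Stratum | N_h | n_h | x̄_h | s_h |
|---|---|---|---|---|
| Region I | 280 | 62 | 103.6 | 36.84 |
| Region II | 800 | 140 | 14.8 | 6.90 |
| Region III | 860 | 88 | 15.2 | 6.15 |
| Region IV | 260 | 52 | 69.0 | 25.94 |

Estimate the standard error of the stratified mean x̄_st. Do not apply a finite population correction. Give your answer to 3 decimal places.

SE(x̄_st) ≈ 0.804

V̂(x̄_st) = Σ W_h² s_h²/n_h, with W_h = N_h/N and N = 2200:
  stratum Region I: (280/2200)²·36.84²/62 = 0.354583
  stratum Region II: (800/2200)²·6.90²/140 = 0.0449681
  stratum Region III: (860/2200)²·6.15²/88 = 0.0656779
  stratum Region IV: (260/2200)²·25.94²/52 = 0.180733
V̂(x̄_st) = 0.645962
SE(x̄_st) = √0.645962 = 0.803718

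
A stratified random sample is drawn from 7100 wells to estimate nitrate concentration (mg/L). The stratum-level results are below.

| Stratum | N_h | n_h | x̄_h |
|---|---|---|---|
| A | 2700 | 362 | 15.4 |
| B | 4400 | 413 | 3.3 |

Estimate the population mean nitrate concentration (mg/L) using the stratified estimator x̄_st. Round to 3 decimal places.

N = Σ N_h = 7100. Stratum weights W_h = N_h/N.
x̄_st = (2700·15.4 + 4400·3.3) / 7100 = 7.90141

x̄_st ≈ 7.901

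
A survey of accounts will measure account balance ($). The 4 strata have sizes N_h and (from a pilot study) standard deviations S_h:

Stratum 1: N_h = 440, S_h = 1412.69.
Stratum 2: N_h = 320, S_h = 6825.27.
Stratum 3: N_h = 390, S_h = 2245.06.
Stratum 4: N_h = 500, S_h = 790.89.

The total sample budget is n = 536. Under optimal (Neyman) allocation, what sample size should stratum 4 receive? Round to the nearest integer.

Neyman allocation: n_h = n · N_h S_h / Σ N_i S_i, with n = 536.
  stratum 1: N_h·S_h = 440·1412.69 = 621583.60
  stratum 2: N_h·S_h = 320·6825.27 = 2184086.40
  stratum 3: N_h·S_h = 390·2245.06 = 875573.40
  stratum 4: N_h·S_h = 500·790.89 = 395445.00
Σ N_h S_h = 4076688.40
n for stratum 4 = 536·395445.00/4076688.40 = 51.993 → 52

52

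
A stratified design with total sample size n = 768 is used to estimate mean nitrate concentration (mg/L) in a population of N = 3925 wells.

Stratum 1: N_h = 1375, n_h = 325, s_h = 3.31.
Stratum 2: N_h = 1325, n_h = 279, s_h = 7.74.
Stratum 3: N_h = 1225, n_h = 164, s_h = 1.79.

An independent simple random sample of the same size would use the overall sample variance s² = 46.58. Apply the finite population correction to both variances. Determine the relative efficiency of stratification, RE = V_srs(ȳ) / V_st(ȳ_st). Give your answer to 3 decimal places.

RE ≈ 2.022

V̂(ȳ_st) = Σ W_h² (1 − n_h/N_h) s_h²/n_h, with W_h = N_h/N and N = 3925:
  stratum 1: (1375/3925)²·(1 − 325/1375)·3.31²/325 = 0.00315926
  stratum 2: (1325/3925)²·(1 − 279/1325)·7.74²/279 = 0.0193173
  stratum 3: (1225/3925)²·(1 − 164/1225)·1.79²/164 = 0.00164829
V_st = 0.0241248
V_srs = (1 − 768/3925)·46.58/768 = 0.0487835
Relative efficiency = V_srs / V_st = 0.0487835/0.0241248 = 2.0221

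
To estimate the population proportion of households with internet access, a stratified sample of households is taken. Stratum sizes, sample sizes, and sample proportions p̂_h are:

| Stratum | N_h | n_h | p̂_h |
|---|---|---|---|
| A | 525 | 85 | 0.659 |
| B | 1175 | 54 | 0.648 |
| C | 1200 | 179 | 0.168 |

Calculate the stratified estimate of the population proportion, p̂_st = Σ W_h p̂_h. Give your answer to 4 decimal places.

N = 2900; stratum weights W_h = N_h/N.
p̂_st = Σ W_h p̂_h = (525·0.659 + 1175·0.648 + 1200·0.168)/2900 = 0.45137

p̂_st ≈ 0.4514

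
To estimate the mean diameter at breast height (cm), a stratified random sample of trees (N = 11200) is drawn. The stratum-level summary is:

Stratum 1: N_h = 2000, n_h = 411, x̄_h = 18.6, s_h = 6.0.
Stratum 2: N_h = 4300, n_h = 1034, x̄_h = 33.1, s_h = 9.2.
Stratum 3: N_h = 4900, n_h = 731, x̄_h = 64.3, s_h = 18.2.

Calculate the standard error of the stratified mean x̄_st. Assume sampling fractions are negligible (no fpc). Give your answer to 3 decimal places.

SE(x̄_st) ≈ 0.319

V̂(x̄_st) = Σ W_h² s_h²/n_h, with W_h = N_h/N and N = 11200:
  stratum 1: (2000/11200)²·6.0²/411 = 0.00279309
  stratum 2: (4300/11200)²·9.2²/1034 = 0.0120658
  stratum 3: (4900/11200)²·18.2²/731 = 0.0867324
V̂(x̄_st) = 0.101591
SE(x̄_st) = √0.101591 = 0.318734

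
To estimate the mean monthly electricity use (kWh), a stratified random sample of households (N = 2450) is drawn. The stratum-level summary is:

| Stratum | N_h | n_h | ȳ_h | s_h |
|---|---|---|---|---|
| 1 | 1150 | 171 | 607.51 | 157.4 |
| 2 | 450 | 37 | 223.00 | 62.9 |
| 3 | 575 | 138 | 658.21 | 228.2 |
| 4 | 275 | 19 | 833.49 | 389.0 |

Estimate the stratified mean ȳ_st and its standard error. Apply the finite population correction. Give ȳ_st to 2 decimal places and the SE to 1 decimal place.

ȳ_st ≈ 574.15, SE ≈ 11.8

ȳ_st = Σ W_h ȳ_h = (1150·607.51 + 450·223.00 + 575·658.21 + 275·833.49)/2450 = 574.14980
V̂(ȳ_st) = Σ W_h² (1 − n_h/N_h) s_h²/n_h, with W_h = N_h/N and N = 2450:
  stratum 1: (1150/2450)²·(1 − 171/1150)·157.4²/171 = 27.1745
  stratum 2: (450/2450)²·(1 − 37/450)·62.9²/37 = 3.31078
  stratum 3: (575/2450)²·(1 − 138/575)·228.2²/138 = 15.7968
  stratum 4: (275/2450)²·(1 − 19/275)·389.0²/19 = 93.4084
V̂(ȳ_st) = 139.691
SE(ȳ_st) = √139.691 = 11.8191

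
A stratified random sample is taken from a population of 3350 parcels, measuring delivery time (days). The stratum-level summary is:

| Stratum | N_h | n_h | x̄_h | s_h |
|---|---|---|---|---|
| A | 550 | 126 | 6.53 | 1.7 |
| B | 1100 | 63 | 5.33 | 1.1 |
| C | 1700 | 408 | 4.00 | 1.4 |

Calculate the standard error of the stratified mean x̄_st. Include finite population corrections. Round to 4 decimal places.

SE(x̄_st) ≈ 0.0580

V̂(x̄_st) = Σ W_h² (1 − n_h/N_h) s_h²/n_h, with W_h = N_h/N and N = 3350:
  stratum A: (550/3350)²·(1 − 126/550)·1.7²/126 = 0.000476613
  stratum B: (1100/3350)²·(1 − 63/1100)·1.1²/63 = 0.00195221
  stratum C: (1700/3350)²·(1 − 408/1700)·1.4²/408 = 0.000940195
V̂(x̄_st) = 0.00336902
SE(x̄_st) = √0.00336902 = 0.0580432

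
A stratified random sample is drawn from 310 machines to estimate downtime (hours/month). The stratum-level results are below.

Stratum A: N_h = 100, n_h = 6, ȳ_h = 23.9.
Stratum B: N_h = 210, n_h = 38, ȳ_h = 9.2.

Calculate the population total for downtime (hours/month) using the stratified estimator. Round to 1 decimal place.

τ̂_st = Σ N_h ȳ_h = 100·23.9 + 210·9.2 = 4322.0

τ̂_st ≈ 4322.0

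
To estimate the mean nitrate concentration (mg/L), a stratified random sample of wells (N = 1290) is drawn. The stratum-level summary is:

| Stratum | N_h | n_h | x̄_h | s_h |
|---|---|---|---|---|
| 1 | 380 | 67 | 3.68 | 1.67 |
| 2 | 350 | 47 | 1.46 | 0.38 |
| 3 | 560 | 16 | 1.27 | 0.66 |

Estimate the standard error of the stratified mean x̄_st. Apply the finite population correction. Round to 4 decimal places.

SE(x̄_st) ≈ 0.0903

V̂(x̄_st) = Σ W_h² (1 − n_h/N_h) s_h²/n_h, with W_h = N_h/N and N = 1290:
  stratum 1: (380/1290)²·(1 − 67/380)·1.67²/67 = 0.00297513
  stratum 2: (350/1290)²·(1 − 47/350)·0.38²/47 = 0.000195795
  stratum 3: (560/1290)²·(1 − 16/560)·0.66²/16 = 0.00498397
V̂(x̄_st) = 0.0081549
SE(x̄_st) = √0.0081549 = 0.0903045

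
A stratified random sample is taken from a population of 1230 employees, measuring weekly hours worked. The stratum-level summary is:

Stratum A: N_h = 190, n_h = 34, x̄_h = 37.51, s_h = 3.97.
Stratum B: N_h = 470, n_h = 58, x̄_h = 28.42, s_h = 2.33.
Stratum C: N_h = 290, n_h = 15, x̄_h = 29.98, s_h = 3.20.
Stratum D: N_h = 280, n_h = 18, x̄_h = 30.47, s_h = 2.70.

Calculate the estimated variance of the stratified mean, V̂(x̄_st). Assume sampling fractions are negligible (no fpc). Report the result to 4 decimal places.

V̂(x̄_st) = Σ W_h² s_h²/n_h, with W_h = N_h/N and N = 1230:
  stratum A: (190/1230)²·3.97²/34 = 0.0110611
  stratum B: (470/1230)²·2.33²/58 = 0.0136669
  stratum C: (290/1230)²·3.20²/15 = 0.0379485
  stratum D: (280/1230)²·2.70²/18 = 0.0209875
V̂(x̄_st) = 0.083664

V̂(x̄_st) ≈ 0.0837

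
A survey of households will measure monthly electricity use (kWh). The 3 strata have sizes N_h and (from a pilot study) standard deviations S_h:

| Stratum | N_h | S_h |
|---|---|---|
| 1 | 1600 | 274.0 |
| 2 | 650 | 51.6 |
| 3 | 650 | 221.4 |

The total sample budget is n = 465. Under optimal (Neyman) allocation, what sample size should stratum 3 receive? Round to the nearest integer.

Neyman allocation: n_h = n · N_h S_h / Σ N_i S_i, with n = 465.
  stratum 1: N_h·S_h = 1600·274.0 = 438400.00
  stratum 2: N_h·S_h = 650·51.6 = 33540.00
  stratum 3: N_h·S_h = 650·221.4 = 143910.00
Σ N_h S_h = 615850.00
n for stratum 3 = 465·143910.00/615850.00 = 108.660 → 109

109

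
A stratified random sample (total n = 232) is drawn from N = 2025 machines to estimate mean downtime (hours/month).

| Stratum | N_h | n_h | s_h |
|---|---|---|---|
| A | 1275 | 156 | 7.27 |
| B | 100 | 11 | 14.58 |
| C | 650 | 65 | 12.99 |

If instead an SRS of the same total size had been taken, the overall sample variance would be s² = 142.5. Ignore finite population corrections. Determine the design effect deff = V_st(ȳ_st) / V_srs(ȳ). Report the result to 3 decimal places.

deff ≈ 0.731

V̂(ȳ_st) = Σ W_h² s_h²/n_h, with W_h = N_h/N and N = 2025:
  stratum A: (1275/2025)²·7.27²/156 = 0.134312
  stratum B: (100/2025)²·14.58²/11 = 0.0471273
  stratum C: (650/2025)²·12.99²/65 = 0.267474
V_st = 0.448913
V_srs = s²/n = 142.5/232 = 0.614224
deff = V_st / V_srs = 0.448913/0.614224 = 0.7309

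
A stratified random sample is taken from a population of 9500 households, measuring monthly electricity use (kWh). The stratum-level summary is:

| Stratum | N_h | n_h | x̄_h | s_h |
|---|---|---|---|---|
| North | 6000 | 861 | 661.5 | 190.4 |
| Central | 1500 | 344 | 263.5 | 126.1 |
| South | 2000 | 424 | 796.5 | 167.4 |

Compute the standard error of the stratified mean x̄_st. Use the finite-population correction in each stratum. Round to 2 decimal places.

SE(x̄_st) ≈ 4.19

V̂(x̄_st) = Σ W_h² (1 − n_h/N_h) s_h²/n_h, with W_h = N_h/N and N = 9500:
  stratum North: (6000/9500)²·(1 − 861/6000)·190.4²/861 = 14.3851
  stratum Central: (1500/9500)²·(1 − 344/1500)·126.1²/344 = 0.888124
  stratum South: (2000/9500)²·(1 − 424/2000)·167.4²/424 = 2.30826
V̂(x̄_st) = 17.5815
SE(x̄_st) = √17.5815 = 4.19303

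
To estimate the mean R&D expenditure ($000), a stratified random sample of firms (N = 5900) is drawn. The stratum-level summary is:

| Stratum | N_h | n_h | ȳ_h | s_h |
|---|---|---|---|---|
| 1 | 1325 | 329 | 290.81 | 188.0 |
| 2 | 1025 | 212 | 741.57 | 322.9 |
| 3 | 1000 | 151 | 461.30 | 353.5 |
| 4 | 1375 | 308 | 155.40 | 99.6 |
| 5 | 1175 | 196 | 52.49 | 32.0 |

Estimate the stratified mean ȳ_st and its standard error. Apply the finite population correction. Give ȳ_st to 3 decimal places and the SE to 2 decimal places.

ȳ_st = Σ W_h ȳ_h = (1325·290.81 + 1025·741.57 + 1000·461.30 + 1375·155.40 + 1175·52.49)/5900 = 318.99716
V̂(ȳ_st) = Σ W_h² (1 − n_h/N_h) s_h²/n_h, with W_h = N_h/N and N = 5900:
  stratum 1: (1325/5900)²·(1 − 329/1325)·188.0²/329 = 4.07278
  stratum 2: (1025/5900)²·(1 − 212/1025)·322.9²/212 = 11.7736
  stratum 3: (1000/5900)²·(1 − 151/1000)·353.5²/151 = 20.1839
  stratum 4: (1375/5900)²·(1 − 308/1375)·99.6²/308 = 1.35747
  stratum 5: (1175/5900)²·(1 − 196/1175)·32.0²/196 = 0.172648
V̂(ȳ_st) = 37.5605
SE(ȳ_st) = √37.5605 = 6.12866

ȳ_st ≈ 318.997, SE ≈ 6.13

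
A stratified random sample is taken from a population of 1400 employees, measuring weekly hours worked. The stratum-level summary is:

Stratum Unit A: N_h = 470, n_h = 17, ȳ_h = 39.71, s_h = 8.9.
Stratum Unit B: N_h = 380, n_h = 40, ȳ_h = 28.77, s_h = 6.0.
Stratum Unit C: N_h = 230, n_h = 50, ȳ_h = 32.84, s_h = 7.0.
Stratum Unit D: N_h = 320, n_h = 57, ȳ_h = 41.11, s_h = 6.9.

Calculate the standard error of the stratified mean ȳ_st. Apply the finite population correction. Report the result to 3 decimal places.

V̂(ȳ_st) = Σ W_h² (1 − n_h/N_h) s_h²/n_h, with W_h = N_h/N and N = 1400:
  stratum Unit A: (470/1400)²·(1 − 17/470)·8.9²/17 = 0.50614
  stratum Unit B: (380/1400)²·(1 − 40/380)·6.0²/40 = 0.0593265
  stratum Unit C: (230/1400)²·(1 − 50/230)·7.0²/50 = 0.0207
  stratum Unit D: (320/1400)²·(1 − 57/320)·6.9²/57 = 0.0358652
V̂(ȳ_st) = 0.622032
SE(ȳ_st) = √0.622032 = 0.78869

SE(ȳ_st) ≈ 0.789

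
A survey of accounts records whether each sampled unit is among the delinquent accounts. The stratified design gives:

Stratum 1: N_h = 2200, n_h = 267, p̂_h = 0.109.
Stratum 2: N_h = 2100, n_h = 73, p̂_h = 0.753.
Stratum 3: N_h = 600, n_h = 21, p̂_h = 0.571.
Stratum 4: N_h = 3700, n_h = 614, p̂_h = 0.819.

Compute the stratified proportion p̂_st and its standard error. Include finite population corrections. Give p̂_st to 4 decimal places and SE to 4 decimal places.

N = 8600; stratum weights W_h = N_h/N.
p̂_st = Σ W_h p̂_h = (2200·0.109 + 2100·0.753 + 600·0.571 + 3700·0.819)/8600 = 0.60395
V̂(p̂_st) = Σ W_h² (1 − n_h/N_h) p̂_h(1−p̂_h)/(n_h−1):
  stratum 1: (2200/8600)²·(1 − 267/2200)·0.109·0.891/266 = 2.09933e-05
  stratum 2: (2100/8600)²·(1 − 73/2100)·0.753·0.247/72 = 0.000148674
  stratum 3: (600/8600)²·(1 − 21/600)·0.571·0.429/20 = 5.75303e-05
  stratum 4: (3700/8600)²·(1 − 614/3700)·0.819·0.181/613 = 3.73338e-05
V̂(p̂_st) = 0.000264532; SE = √V̂ = 0.0162644

p̂_st ≈ 0.6040, SE ≈ 0.0163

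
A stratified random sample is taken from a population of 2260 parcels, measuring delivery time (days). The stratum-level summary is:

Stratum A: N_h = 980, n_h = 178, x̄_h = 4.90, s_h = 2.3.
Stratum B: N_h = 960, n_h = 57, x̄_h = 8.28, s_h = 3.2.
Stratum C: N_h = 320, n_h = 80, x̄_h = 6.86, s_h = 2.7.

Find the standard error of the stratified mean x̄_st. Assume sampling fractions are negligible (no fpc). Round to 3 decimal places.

SE(x̄_st) ≈ 0.200

V̂(x̄_st) = Σ W_h² s_h²/n_h, with W_h = N_h/N and N = 2260:
  stratum A: (980/2260)²·2.3²/178 = 0.00558819
  stratum B: (960/2260)²·3.2²/57 = 0.0324153
  stratum C: (320/2260)²·2.7²/80 = 0.00182692
V̂(x̄_st) = 0.0398305
SE(x̄_st) = √0.0398305 = 0.199576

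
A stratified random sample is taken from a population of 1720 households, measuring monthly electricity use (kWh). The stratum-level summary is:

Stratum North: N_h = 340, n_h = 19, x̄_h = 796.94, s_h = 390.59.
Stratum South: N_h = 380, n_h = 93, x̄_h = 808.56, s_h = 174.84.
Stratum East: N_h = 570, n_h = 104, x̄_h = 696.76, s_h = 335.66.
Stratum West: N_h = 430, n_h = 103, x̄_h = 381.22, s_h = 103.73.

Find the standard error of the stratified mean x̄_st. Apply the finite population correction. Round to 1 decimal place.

V̂(x̄_st) = Σ W_h² (1 − n_h/N_h) s_h²/n_h, with W_h = N_h/N and N = 1720:
  stratum North: (340/1720)²·(1 − 19/340)·390.59²/19 = 296.221
  stratum South: (380/1720)²·(1 − 93/380)·174.84²/93 = 12.1173
  stratum East: (570/1720)²·(1 − 104/570)·335.66²/104 = 97.2679
  stratum West: (430/1720)²·(1 − 103/430)·103.73²/103 = 4.96513
V̂(x̄_st) = 410.571
SE(x̄_st) = √410.571 = 20.2626

SE(x̄_st) ≈ 20.3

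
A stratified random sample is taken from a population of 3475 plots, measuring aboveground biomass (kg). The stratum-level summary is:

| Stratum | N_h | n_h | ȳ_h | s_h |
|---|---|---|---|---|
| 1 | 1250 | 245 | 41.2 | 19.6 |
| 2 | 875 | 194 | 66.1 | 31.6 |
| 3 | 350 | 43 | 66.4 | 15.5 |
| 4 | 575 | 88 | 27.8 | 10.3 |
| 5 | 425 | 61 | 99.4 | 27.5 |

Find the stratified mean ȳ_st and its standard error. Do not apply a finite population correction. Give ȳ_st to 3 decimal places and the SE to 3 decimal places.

ȳ_st = Σ W_h ȳ_h = (1250·41.2 + 875·66.1 + 350·66.4 + 575·27.8 + 425·99.4)/3475 = 54.90863
V̂(ȳ_st) = Σ W_h² s_h²/n_h, with W_h = N_h/N and N = 3475:
  stratum 1: (1250/3475)²·19.6²/245 = 0.202888
  stratum 2: (875/3475)²·31.6²/194 = 0.326346
  stratum 3: (350/3475)²·15.5²/43 = 0.0566789
  stratum 4: (575/3475)²·10.3²/88 = 0.0330079
  stratum 5: (425/3475)²·27.5²/61 = 0.18544
V̂(ȳ_st) = 0.804361
SE(ȳ_st) = √0.804361 = 0.896862

ȳ_st ≈ 54.909, SE ≈ 0.897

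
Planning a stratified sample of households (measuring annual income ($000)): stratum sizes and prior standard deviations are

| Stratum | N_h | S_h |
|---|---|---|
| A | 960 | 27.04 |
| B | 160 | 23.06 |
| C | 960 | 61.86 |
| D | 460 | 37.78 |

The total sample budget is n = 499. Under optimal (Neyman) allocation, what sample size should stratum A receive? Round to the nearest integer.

Neyman allocation: n_h = n · N_h S_h / Σ N_i S_i, with n = 499.
  stratum A: N_h·S_h = 960·27.04 = 25958.40
  stratum B: N_h·S_h = 160·23.06 = 3689.60
  stratum C: N_h·S_h = 960·61.86 = 59385.60
  stratum D: N_h·S_h = 460·37.78 = 17378.80
Σ N_h S_h = 106412.40
n for stratum A = 499·25958.40/106412.40 = 121.727 → 122

122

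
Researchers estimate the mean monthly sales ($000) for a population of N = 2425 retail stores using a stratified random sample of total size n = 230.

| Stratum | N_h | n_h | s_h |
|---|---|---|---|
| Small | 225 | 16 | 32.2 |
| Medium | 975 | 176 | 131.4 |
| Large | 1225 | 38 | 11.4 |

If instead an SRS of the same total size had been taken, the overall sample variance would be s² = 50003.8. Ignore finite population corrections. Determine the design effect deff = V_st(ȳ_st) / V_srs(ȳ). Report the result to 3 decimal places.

V̂(ȳ_st) = Σ W_h² s_h²/n_h, with W_h = N_h/N and N = 2425:
  stratum Small: (225/2425)²·32.2²/16 = 0.55787
  stratum Medium: (975/2425)²·131.4²/176 = 15.8586
  stratum Large: (1225/2425)²·11.4²/38 = 0.87272
V_st = 17.2892
V_srs = s²/n = 50003.8/230 = 217.408
deff = V_st / V_srs = 17.2892/217.408 = 0.0795

deff ≈ 0.080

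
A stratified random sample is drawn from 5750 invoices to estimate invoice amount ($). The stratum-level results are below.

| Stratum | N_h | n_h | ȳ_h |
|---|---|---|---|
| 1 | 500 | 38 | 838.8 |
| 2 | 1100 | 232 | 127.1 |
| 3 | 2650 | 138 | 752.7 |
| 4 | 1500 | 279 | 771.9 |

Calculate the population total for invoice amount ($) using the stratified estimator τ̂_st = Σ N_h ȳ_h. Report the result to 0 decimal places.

τ̂_st = Σ N_h ȳ_h = 500·838.8 + 1100·127.1 + 2650·752.7 + 1500·771.9 = 3711715

τ̂_st ≈ 3711715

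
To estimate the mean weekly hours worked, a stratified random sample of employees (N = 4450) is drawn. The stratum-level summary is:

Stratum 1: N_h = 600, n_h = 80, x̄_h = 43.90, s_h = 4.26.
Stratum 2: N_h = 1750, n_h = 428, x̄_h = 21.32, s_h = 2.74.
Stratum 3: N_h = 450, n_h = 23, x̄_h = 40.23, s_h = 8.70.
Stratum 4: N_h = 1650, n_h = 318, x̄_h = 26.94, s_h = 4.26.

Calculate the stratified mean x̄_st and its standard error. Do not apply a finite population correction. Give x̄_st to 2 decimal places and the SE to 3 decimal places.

x̄_st = Σ W_h x̄_h = (600·43.90 + 1750·21.32 + 450·40.23 + 1650·26.94)/4450 = 28.36056
V̂(x̄_st) = Σ W_h² s_h²/n_h, with W_h = N_h/N and N = 4450:
  stratum 1: (600/4450)²·4.26²/80 = 0.00412393
  stratum 2: (1750/4450)²·2.74²/428 = 0.00271277
  stratum 3: (450/4450)²·8.70²/23 = 0.0336524
  stratum 4: (1650/4450)²·4.26²/318 = 0.00784585
V̂(x̄_st) = 0.0483349
SE(x̄_st) = √0.0483349 = 0.219852

x̄_st ≈ 28.36, SE ≈ 0.220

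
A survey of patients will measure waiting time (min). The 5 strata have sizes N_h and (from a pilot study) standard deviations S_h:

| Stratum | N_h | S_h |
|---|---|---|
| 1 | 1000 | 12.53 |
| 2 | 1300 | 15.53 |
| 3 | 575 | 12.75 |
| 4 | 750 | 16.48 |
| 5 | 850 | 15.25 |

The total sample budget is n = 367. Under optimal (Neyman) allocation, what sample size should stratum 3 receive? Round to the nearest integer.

Neyman allocation: n_h = n · N_h S_h / Σ N_i S_i, with n = 367.
  stratum 1: N_h·S_h = 1000·12.53 = 12530.00
  stratum 2: N_h·S_h = 1300·15.53 = 20189.00
  stratum 3: N_h·S_h = 575·12.75 = 7331.25
  stratum 4: N_h·S_h = 750·16.48 = 12360.00
  stratum 5: N_h·S_h = 850·15.25 = 12962.50
Σ N_h S_h = 65372.75
n for stratum 3 = 367·7331.25/65372.75 = 41.157 → 41

41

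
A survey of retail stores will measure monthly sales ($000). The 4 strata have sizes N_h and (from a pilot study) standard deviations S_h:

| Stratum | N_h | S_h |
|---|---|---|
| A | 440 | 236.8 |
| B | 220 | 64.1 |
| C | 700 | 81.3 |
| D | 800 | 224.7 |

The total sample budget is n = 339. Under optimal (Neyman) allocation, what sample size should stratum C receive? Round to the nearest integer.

54

Neyman allocation: n_h = n · N_h S_h / Σ N_i S_i, with n = 339.
  stratum A: N_h·S_h = 440·236.8 = 104192.00
  stratum B: N_h·S_h = 220·64.1 = 14102.00
  stratum C: N_h·S_h = 700·81.3 = 56910.00
  stratum D: N_h·S_h = 800·224.7 = 179760.00
Σ N_h S_h = 354964.00
n for stratum C = 339·56910.00/354964.00 = 54.351 → 54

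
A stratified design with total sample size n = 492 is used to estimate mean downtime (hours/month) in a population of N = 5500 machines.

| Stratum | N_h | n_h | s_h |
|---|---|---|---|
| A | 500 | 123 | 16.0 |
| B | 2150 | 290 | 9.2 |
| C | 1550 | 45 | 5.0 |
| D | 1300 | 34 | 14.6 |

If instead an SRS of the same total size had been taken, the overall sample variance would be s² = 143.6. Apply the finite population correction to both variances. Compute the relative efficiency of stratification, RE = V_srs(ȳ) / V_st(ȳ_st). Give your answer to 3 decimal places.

V̂(ȳ_st) = Σ W_h² (1 − n_h/N_h) s_h²/n_h, with W_h = N_h/N and N = 5500:
  stratum A: (500/5500)²·(1 − 123/500)·16.0²/123 = 0.0129694
  stratum B: (2150/5500)²·(1 − 290/2150)·9.2²/290 = 0.0385837
  stratum C: (1550/5500)²·(1 − 45/1550)·5.0²/45 = 0.0428421
  stratum D: (1300/5500)²·(1 − 34/1300)·14.6²/34 = 0.341097
V_st = 0.435493
V_srs = (1 − 492/5500)·143.6/492 = 0.265761
Relative efficiency = V_srs / V_st = 0.265761/0.435493 = 0.6103

RE ≈ 0.610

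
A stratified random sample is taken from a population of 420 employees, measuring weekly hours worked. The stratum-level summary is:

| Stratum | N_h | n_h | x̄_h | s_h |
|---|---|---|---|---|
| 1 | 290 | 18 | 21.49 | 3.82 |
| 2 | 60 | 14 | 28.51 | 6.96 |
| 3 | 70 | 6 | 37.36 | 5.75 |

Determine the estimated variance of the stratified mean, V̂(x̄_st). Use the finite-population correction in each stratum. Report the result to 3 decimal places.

V̂(x̄_st) ≈ 0.557

V̂(x̄_st) = Σ W_h² (1 − n_h/N_h) s_h²/n_h, with W_h = N_h/N and N = 420:
  stratum 1: (290/420)²·(1 − 18/290)·3.82²/18 = 0.362512
  stratum 2: (60/420)²·(1 − 14/60)·6.96²/14 = 0.0541378
  stratum 3: (70/420)²·(1 − 6/70)·5.75²/6 = 0.139947
V̂(x̄_st) = 0.556597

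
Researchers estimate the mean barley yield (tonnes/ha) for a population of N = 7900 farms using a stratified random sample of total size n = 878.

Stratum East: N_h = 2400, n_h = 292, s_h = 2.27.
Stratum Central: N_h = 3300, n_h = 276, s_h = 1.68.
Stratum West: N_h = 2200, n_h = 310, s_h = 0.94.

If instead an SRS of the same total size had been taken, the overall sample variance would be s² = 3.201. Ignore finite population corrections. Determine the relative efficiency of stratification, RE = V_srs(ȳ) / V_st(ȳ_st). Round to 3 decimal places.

V̂(ȳ_st) = Σ W_h² s_h²/n_h, with W_h = N_h/N and N = 7900:
  stratum East: (2400/7900)²·2.27²/292 = 0.00162869
  stratum Central: (3300/7900)²·1.68²/276 = 0.00178436
  stratum West: (2200/7900)²·0.94²/310 = 0.000221047
V_st = 0.0036341
V_srs = s²/n = 3.201/878 = 0.00364579
Relative efficiency = V_srs / V_st = 0.00364579/0.0036341 = 1.0032

RE ≈ 1.003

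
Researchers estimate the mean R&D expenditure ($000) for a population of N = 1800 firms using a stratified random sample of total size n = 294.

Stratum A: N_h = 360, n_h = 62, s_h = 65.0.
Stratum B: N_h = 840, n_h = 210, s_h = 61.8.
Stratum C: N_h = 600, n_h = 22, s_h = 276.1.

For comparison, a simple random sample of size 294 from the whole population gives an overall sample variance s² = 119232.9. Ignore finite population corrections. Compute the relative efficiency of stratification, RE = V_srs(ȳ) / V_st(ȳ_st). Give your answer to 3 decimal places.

RE ≈ 1.035

V̂(ȳ_st) = Σ W_h² s_h²/n_h, with W_h = N_h/N and N = 1800:
  stratum A: (360/1800)²·65.0²/62 = 2.72581
  stratum B: (840/1800)²·61.8²/210 = 3.96069
  stratum C: (600/1800)²·276.1²/22 = 385.006
V_st = 391.693
V_srs = s²/n = 119232.9/294 = 405.554
Relative efficiency = V_srs / V_st = 405.554/391.693 = 1.0354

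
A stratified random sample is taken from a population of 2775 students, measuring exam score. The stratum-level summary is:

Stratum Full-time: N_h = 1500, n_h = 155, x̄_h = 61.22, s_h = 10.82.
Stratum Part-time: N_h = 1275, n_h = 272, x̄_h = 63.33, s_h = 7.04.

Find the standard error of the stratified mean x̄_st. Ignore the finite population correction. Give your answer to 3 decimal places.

SE(x̄_st) ≈ 0.509

V̂(x̄_st) = Σ W_h² s_h²/n_h, with W_h = N_h/N and N = 2775:
  stratum Full-time: (1500/2775)²·10.82²/155 = 0.220688
  stratum Part-time: (1275/2775)²·7.04²/272 = 0.0384654
V̂(x̄_st) = 0.259154
SE(x̄_st) = √0.259154 = 0.509071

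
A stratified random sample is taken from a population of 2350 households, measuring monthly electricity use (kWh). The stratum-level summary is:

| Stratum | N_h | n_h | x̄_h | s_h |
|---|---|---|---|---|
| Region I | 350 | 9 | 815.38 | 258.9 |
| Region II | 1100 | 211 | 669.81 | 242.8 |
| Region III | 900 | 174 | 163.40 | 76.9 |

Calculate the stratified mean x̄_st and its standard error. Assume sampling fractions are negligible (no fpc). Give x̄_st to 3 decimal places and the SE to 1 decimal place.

x̄_st = Σ W_h x̄_h = (350·815.38 + 1100·669.81 + 900·163.40)/2350 = 497.54638
V̂(x̄_st) = Σ W_h² s_h²/n_h, with W_h = N_h/N and N = 2350:
  stratum Region I: (350/2350)²·258.9²/9 = 165.205
  stratum Region II: (1100/2350)²·242.8²/211 = 61.2159
  stratum Region III: (900/2350)²·76.9²/174 = 4.98486
V̂(x̄_st) = 231.405
SE(x̄_st) = √231.405 = 15.212

x̄_st ≈ 497.546, SE ≈ 15.2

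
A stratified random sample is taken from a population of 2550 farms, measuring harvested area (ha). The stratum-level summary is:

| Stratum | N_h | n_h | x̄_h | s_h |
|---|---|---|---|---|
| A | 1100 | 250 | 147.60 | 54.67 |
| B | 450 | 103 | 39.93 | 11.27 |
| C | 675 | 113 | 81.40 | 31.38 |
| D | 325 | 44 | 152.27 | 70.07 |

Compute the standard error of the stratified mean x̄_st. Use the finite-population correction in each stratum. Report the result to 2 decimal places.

V̂(x̄_st) = Σ W_h² (1 − n_h/N_h) s_h²/n_h, with W_h = N_h/N and N = 2550:
  stratum A: (1100/2550)²·(1 − 250/1100)·54.67²/250 = 1.71905
  stratum B: (450/2550)²·(1 − 103/450)·11.27²/103 = 0.0296123
  stratum C: (675/2550)²·(1 − 113/675)·31.38²/113 = 0.508378
  stratum D: (325/2550)²·(1 − 44/325)·70.07²/44 = 1.56719
V̂(x̄_st) = 3.82423
SE(x̄_st) = √3.82423 = 1.95556

SE(x̄_st) ≈ 1.96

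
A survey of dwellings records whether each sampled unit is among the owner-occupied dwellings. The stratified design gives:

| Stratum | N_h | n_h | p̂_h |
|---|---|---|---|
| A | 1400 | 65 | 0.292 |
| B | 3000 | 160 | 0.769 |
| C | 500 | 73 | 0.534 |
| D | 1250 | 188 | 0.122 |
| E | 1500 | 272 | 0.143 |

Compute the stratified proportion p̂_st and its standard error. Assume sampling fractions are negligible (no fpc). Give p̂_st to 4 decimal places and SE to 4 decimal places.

p̂_st ≈ 0.4379, SE ≈ 0.0181

N = 7650; stratum weights W_h = N_h/N.
p̂_st = Σ W_h p̂_h = (1400·0.292 + 3000·0.769 + 500·0.534 + 1250·0.122 + 1500·0.143)/7650 = 0.43788
V̂(p̂_st) = Σ W_h² p̂_h(1−p̂_h)/(n_h−1):
  stratum A: (1400/7650)²·0.292·0.708/64 = 0.000108186
  stratum B: (3000/7650)²·0.769·0.231/159 = 0.000171815
  stratum C: (500/7650)²·0.534·0.466/72 = 1.47643e-05
  stratum D: (1250/7650)²·0.122·0.878/187 = 1.52936e-05
  stratum E: (1500/7650)²·0.143·0.857/271 = 1.73863e-05
V̂(p̂_st) = 0.000327445; SE = √V̂ = 0.0180954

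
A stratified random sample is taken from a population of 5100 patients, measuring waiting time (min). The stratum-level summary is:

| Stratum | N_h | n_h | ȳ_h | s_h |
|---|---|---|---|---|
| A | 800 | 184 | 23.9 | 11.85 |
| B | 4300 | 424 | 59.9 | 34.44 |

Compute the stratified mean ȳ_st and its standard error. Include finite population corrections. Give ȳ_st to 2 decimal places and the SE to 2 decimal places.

ȳ_st = Σ W_h ȳ_h = (800·23.9 + 4300·59.9)/5100 = 54.25294
V̂(ȳ_st) = Σ W_h² (1 − n_h/N_h) s_h²/n_h, with W_h = N_h/N and N = 5100:
  stratum A: (800/5100)²·(1 − 184/800)·11.85²/184 = 0.0144594
  stratum B: (4300/5100)²·(1 − 424/4300)·34.44²/424 = 1.79255
V̂(ȳ_st) = 1.80701
SE(ȳ_st) = √1.80701 = 1.34425

ȳ_st ≈ 54.25, SE ≈ 1.34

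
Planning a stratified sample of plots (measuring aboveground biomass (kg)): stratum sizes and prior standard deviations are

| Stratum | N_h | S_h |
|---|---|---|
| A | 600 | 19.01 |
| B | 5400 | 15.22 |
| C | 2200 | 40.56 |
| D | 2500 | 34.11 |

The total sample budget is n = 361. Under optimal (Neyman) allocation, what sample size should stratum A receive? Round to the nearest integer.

Neyman allocation: n_h = n · N_h S_h / Σ N_i S_i, with n = 361.
  stratum A: N_h·S_h = 600·19.01 = 11406.00
  stratum B: N_h·S_h = 5400·15.22 = 82188.00
  stratum C: N_h·S_h = 2200·40.56 = 89232.00
  stratum D: N_h·S_h = 2500·34.11 = 85275.00
Σ N_h S_h = 268101.00
n for stratum A = 361·11406.00/268101.00 = 15.358 → 15

15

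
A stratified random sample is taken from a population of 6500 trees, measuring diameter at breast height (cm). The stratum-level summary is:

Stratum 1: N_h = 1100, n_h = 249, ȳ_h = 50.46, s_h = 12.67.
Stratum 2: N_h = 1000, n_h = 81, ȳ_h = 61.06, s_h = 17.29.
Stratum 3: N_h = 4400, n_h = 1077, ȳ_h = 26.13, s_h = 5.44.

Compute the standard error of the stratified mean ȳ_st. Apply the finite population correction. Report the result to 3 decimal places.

SE(ȳ_st) ≈ 0.323

V̂(ȳ_st) = Σ W_h² (1 − n_h/N_h) s_h²/n_h, with W_h = N_h/N and N = 6500:
  stratum 1: (1100/6500)²·(1 − 249/1100)·12.67²/249 = 0.014284
  stratum 2: (1000/6500)²·(1 − 81/1000)·17.29²/81 = 0.0802775
  stratum 3: (4400/6500)²·(1 − 1077/4400)·5.44²/1077 = 0.00950908
V̂(ȳ_st) = 0.104071
SE(ȳ_st) = √0.104071 = 0.3226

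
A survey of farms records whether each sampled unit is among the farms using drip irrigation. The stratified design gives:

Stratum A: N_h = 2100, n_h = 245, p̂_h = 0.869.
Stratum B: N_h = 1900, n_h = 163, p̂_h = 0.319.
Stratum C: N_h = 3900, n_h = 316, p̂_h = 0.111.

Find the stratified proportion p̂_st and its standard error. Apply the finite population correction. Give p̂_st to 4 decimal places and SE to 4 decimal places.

p̂_st ≈ 0.3625, SE ≈ 0.0130

N = 7900; stratum weights W_h = N_h/N.
p̂_st = Σ W_h p̂_h = (2100·0.869 + 1900·0.319 + 3900·0.111)/7900 = 0.36252
V̂(p̂_st) = Σ W_h² (1 − n_h/N_h) p̂_h(1−p̂_h)/(n_h−1):
  stratum A: (2100/7900)²·(1 − 245/2100)·0.869·0.131/244 = 2.91213e-05
  stratum B: (1900/7900)²·(1 − 163/1900)·0.319·0.681/162 = 7.09124e-05
  stratum C: (3900/7900)²·(1 − 316/3900)·0.111·0.889/315 = 7.01605e-05
V̂(p̂_st) = 0.000170194; SE = √V̂ = 0.0130458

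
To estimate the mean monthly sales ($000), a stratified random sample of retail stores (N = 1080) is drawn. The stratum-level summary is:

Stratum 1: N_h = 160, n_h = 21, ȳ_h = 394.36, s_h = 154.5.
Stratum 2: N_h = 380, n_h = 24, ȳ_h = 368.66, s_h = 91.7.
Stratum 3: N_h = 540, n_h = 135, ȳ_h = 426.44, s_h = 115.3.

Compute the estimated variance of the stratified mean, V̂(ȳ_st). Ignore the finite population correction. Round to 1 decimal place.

V̂(ȳ_st) = Σ W_h² s_h²/n_h, with W_h = N_h/N and N = 1080:
  stratum 1: (160/1080)²·154.5²/21 = 24.9477
  stratum 2: (380/1080)²·91.7²/24 = 43.3758
  stratum 3: (540/1080)²·115.3²/135 = 24.6187
V̂(ȳ_st) = 92.9421

V̂(ȳ_st) ≈ 92.9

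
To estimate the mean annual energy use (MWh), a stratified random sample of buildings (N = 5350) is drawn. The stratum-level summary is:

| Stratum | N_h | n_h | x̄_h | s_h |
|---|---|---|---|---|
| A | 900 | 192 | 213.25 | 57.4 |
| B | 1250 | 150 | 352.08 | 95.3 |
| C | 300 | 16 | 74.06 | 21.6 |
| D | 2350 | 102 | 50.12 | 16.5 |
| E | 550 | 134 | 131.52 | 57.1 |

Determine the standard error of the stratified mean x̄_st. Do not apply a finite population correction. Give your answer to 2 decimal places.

V̂(x̄_st) = Σ W_h² s_h²/n_h, with W_h = N_h/N and N = 5350:
  stratum A: (900/5350)²·57.4²/192 = 0.485624
  stratum B: (1250/5350)²·95.3²/150 = 3.30527
  stratum C: (300/5350)²·21.6²/16 = 0.0916901
  stratum D: (2350/5350)²·16.5²/102 = 0.514987
  stratum E: (550/5350)²·57.1²/134 = 0.257149
V̂(x̄_st) = 4.65472
SE(x̄_st) = √4.65472 = 2.15748

SE(x̄_st) ≈ 2.16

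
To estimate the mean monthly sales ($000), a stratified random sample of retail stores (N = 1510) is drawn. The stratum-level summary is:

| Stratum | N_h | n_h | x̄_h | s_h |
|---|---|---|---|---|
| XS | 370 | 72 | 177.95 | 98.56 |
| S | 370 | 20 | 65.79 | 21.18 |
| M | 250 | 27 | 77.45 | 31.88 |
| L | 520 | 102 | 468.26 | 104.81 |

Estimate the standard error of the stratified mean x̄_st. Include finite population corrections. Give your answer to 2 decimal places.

SE(x̄_st) ≈ 4.36

V̂(x̄_st) = Σ W_h² (1 − n_h/N_h) s_h²/n_h, with W_h = N_h/N and N = 1510:
  stratum XS: (370/1510)²·(1 − 72/370)·98.56²/72 = 6.52429
  stratum S: (370/1510)²·(1 − 20/370)·21.18²/20 = 1.27391
  stratum M: (250/1510)²·(1 − 27/250)·31.88²/27 = 0.920373
  stratum L: (520/1510)²·(1 − 102/520)·104.81²/102 = 10.2667
V̂(x̄_st) = 18.9853
SE(x̄_st) = √18.9853 = 4.35721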